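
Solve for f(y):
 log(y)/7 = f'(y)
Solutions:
 f(y) = C1 + y*log(y)/7 - y/7


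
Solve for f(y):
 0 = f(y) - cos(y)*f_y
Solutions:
 f(y) = C1*sqrt(sin(y) + 1)/sqrt(sin(y) - 1)


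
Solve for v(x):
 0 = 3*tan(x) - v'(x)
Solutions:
 v(x) = C1 - 3*log(cos(x))


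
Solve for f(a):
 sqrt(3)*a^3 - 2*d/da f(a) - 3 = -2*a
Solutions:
 f(a) = C1 + sqrt(3)*a^4/8 + a^2/2 - 3*a/2


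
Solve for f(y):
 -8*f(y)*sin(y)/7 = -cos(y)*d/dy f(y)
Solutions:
 f(y) = C1/cos(y)^(8/7)


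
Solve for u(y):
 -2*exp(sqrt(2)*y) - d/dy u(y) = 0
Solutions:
 u(y) = C1 - sqrt(2)*exp(sqrt(2)*y)


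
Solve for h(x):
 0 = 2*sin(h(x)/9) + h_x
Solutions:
 2*x + 9*log(cos(h(x)/9) - 1)/2 - 9*log(cos(h(x)/9) + 1)/2 = C1


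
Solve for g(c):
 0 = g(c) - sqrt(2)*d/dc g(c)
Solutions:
 g(c) = C1*exp(sqrt(2)*c/2)


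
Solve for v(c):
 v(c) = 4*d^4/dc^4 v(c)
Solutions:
 v(c) = C1*exp(-sqrt(2)*c/2) + C2*exp(sqrt(2)*c/2) + C3*sin(sqrt(2)*c/2) + C4*cos(sqrt(2)*c/2)


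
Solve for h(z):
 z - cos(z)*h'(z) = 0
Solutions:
 h(z) = C1 + Integral(z/cos(z), z)


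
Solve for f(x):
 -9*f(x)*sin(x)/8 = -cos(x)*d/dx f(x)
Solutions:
 f(x) = C1/cos(x)^(9/8)


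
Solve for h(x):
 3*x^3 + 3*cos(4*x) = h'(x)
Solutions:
 h(x) = C1 + 3*x^4/4 + 3*sin(4*x)/4


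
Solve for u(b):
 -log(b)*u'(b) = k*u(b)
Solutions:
 u(b) = C1*exp(-k*li(b))


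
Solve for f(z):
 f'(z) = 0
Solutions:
 f(z) = C1


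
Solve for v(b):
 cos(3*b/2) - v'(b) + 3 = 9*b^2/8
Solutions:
 v(b) = C1 - 3*b^3/8 + 3*b + 2*sin(3*b/2)/3


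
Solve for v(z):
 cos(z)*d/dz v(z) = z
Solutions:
 v(z) = C1 + Integral(z/cos(z), z)


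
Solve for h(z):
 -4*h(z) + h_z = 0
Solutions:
 h(z) = C1*exp(4*z)


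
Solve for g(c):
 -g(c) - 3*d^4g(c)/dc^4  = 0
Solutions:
 g(c) = (C1*sin(sqrt(2)*3^(3/4)*c/6) + C2*cos(sqrt(2)*3^(3/4)*c/6))*exp(-sqrt(2)*3^(3/4)*c/6) + (C3*sin(sqrt(2)*3^(3/4)*c/6) + C4*cos(sqrt(2)*3^(3/4)*c/6))*exp(sqrt(2)*3^(3/4)*c/6)


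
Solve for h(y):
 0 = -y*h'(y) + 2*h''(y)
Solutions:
 h(y) = C1 + C2*erfi(y/2)


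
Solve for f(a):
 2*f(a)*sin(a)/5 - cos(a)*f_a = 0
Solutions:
 f(a) = C1/cos(a)^(2/5)


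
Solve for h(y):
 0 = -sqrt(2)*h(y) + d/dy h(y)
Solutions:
 h(y) = C1*exp(sqrt(2)*y)


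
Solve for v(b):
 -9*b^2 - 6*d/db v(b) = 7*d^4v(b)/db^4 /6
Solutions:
 v(b) = C1 + C4*exp(-42^(2/3)*b/7) - b^3/2 + (C2*sin(3*14^(2/3)*3^(1/6)*b/14) + C3*cos(3*14^(2/3)*3^(1/6)*b/14))*exp(42^(2/3)*b/14)


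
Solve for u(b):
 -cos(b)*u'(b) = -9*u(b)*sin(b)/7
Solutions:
 u(b) = C1/cos(b)^(9/7)


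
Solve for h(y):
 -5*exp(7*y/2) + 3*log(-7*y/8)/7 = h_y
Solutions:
 h(y) = C1 + 3*y*log(-y)/7 + 3*y*(-3*log(2) - 1 + log(7))/7 - 10*exp(7*y/2)/7


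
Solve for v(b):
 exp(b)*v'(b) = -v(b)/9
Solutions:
 v(b) = C1*exp(exp(-b)/9)


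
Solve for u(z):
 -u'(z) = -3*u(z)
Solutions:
 u(z) = C1*exp(3*z)


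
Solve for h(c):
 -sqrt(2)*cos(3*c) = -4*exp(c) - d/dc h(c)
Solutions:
 h(c) = C1 - 4*exp(c) + sqrt(2)*sin(3*c)/3


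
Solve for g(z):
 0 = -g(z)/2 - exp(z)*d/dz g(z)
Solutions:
 g(z) = C1*exp(exp(-z)/2)


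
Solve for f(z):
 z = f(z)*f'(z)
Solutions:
 f(z) = -sqrt(C1 + z^2)
 f(z) = sqrt(C1 + z^2)


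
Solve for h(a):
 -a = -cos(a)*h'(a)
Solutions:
 h(a) = C1 + Integral(a/cos(a), a)


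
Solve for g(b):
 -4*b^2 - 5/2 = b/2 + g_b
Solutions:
 g(b) = C1 - 4*b^3/3 - b^2/4 - 5*b/2


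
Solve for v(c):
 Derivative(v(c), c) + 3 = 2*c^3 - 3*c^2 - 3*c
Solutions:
 v(c) = C1 + c^4/2 - c^3 - 3*c^2/2 - 3*c


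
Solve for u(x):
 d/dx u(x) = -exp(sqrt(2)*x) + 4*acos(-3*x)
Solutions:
 u(x) = C1 + 4*x*acos(-3*x) + 4*sqrt(1 - 9*x^2)/3 - sqrt(2)*exp(sqrt(2)*x)/2


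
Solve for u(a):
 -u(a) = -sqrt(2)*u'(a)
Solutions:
 u(a) = C1*exp(sqrt(2)*a/2)


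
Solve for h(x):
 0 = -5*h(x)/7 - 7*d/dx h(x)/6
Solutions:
 h(x) = C1*exp(-30*x/49)


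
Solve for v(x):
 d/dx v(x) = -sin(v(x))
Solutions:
 v(x) = -acos((-C1 - exp(2*x))/(C1 - exp(2*x))) + 2*pi
 v(x) = acos((-C1 - exp(2*x))/(C1 - exp(2*x)))


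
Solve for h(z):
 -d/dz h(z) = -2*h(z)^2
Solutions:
 h(z) = -1/(C1 + 2*z)


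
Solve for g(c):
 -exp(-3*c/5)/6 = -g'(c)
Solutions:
 g(c) = C1 - 5*exp(-3*c/5)/18


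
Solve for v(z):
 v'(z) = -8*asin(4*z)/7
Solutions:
 v(z) = C1 - 8*z*asin(4*z)/7 - 2*sqrt(1 - 16*z^2)/7


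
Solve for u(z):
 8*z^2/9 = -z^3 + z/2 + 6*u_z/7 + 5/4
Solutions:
 u(z) = C1 + 7*z^4/24 + 28*z^3/81 - 7*z^2/24 - 35*z/24


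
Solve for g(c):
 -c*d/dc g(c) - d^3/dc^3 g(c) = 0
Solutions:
 g(c) = C1 + Integral(C2*airyai(-c) + C3*airybi(-c), c)


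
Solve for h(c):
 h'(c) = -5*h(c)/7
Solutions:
 h(c) = C1*exp(-5*c/7)


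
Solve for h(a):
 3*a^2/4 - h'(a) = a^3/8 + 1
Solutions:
 h(a) = C1 - a^4/32 + a^3/4 - a


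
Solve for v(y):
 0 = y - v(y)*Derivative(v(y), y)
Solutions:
 v(y) = -sqrt(C1 + y^2)
 v(y) = sqrt(C1 + y^2)


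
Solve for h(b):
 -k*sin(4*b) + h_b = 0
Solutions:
 h(b) = C1 - k*cos(4*b)/4


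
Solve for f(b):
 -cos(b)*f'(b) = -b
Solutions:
 f(b) = C1 + Integral(b/cos(b), b)


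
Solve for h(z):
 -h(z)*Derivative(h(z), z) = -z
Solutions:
 h(z) = -sqrt(C1 + z^2)
 h(z) = sqrt(C1 + z^2)


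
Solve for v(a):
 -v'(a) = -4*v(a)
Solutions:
 v(a) = C1*exp(4*a)


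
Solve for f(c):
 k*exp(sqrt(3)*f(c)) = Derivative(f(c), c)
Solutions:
 f(c) = sqrt(3)*(2*log(-1/(C1 + c*k)) - log(3))/6


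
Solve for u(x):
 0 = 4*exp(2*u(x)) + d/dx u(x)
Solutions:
 u(x) = log(-sqrt(-1/(C1 - 4*x))) - log(2)/2
 u(x) = log(-1/(C1 - 4*x))/2 - log(2)/2


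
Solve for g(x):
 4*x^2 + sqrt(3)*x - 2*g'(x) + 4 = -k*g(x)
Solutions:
 g(x) = C1*exp(k*x/2) - 4*x^2/k - sqrt(3)*x/k - 4/k - 16*x/k^2 - 2*sqrt(3)/k^2 - 32/k^3


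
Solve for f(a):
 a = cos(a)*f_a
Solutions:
 f(a) = C1 + Integral(a/cos(a), a)


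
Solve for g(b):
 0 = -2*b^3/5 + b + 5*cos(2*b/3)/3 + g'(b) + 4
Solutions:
 g(b) = C1 + b^4/10 - b^2/2 - 4*b - 5*sin(2*b/3)/2


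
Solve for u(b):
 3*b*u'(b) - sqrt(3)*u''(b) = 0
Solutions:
 u(b) = C1 + C2*erfi(sqrt(2)*3^(1/4)*b/2)


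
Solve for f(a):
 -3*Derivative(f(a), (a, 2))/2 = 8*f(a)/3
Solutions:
 f(a) = C1*sin(4*a/3) + C2*cos(4*a/3)


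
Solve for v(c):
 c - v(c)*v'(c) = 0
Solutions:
 v(c) = -sqrt(C1 + c^2)
 v(c) = sqrt(C1 + c^2)


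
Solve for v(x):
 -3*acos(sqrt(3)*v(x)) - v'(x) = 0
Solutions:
 Integral(1/acos(sqrt(3)*_y), (_y, v(x))) = C1 - 3*x


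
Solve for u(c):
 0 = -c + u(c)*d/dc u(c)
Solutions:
 u(c) = -sqrt(C1 + c^2)
 u(c) = sqrt(C1 + c^2)


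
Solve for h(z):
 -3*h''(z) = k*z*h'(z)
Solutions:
 h(z) = Piecewise((-sqrt(6)*sqrt(pi)*C1*erf(sqrt(6)*sqrt(k)*z/6)/(2*sqrt(k)) - C2, (k > 0) | (k < 0)), (-C1*z - C2, True))


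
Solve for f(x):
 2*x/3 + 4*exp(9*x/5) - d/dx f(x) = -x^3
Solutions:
 f(x) = C1 + x^4/4 + x^2/3 + 20*exp(9*x/5)/9


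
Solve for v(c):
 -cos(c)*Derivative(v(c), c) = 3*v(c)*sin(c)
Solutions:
 v(c) = C1*cos(c)^3


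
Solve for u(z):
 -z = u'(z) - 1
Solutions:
 u(z) = C1 - z^2/2 + z


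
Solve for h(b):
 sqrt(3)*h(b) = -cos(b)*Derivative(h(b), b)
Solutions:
 h(b) = C1*(sin(b) - 1)^(sqrt(3)/2)/(sin(b) + 1)^(sqrt(3)/2)


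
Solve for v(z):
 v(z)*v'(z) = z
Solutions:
 v(z) = -sqrt(C1 + z^2)
 v(z) = sqrt(C1 + z^2)


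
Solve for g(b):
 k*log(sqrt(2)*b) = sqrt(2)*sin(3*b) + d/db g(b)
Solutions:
 g(b) = C1 + b*k*(log(b) - 1) + b*k*log(2)/2 + sqrt(2)*cos(3*b)/3


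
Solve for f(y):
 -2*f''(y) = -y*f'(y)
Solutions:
 f(y) = C1 + C2*erfi(y/2)


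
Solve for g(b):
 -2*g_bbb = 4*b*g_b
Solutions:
 g(b) = C1 + Integral(C2*airyai(-2^(1/3)*b) + C3*airybi(-2^(1/3)*b), b)


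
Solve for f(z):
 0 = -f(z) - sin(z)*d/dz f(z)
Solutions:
 f(z) = C1*sqrt(cos(z) + 1)/sqrt(cos(z) - 1)


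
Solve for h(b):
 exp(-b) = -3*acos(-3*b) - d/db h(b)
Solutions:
 h(b) = C1 - 3*b*acos(-3*b) - sqrt(1 - 9*b^2) + exp(-b)


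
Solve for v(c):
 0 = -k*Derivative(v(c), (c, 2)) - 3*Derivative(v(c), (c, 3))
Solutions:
 v(c) = C1 + C2*c + C3*exp(-c*k/3)


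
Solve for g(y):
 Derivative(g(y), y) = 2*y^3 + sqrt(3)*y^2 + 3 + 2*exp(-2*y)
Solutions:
 g(y) = C1 + y^4/2 + sqrt(3)*y^3/3 + 3*y - exp(-2*y)


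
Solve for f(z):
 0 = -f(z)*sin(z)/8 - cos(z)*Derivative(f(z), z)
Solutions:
 f(z) = C1*cos(z)^(1/8)


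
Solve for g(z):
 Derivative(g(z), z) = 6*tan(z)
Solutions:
 g(z) = C1 - 6*log(cos(z))


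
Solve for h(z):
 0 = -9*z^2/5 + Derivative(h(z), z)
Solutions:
 h(z) = C1 + 3*z^3/5


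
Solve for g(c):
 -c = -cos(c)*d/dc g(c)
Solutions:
 g(c) = C1 + Integral(c/cos(c), c)


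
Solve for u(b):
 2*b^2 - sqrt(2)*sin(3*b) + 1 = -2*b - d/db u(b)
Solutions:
 u(b) = C1 - 2*b^3/3 - b^2 - b - sqrt(2)*cos(3*b)/3


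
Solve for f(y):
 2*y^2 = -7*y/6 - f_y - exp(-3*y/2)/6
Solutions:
 f(y) = C1 - 2*y^3/3 - 7*y^2/12 + exp(-3*y/2)/9


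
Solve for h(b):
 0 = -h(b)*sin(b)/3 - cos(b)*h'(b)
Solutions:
 h(b) = C1*cos(b)^(1/3)


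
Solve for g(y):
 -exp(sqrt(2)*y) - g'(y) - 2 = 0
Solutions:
 g(y) = C1 - 2*y - sqrt(2)*exp(sqrt(2)*y)/2


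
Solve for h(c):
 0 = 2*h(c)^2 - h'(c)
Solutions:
 h(c) = -1/(C1 + 2*c)


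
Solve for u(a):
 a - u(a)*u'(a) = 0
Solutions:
 u(a) = -sqrt(C1 + a^2)
 u(a) = sqrt(C1 + a^2)


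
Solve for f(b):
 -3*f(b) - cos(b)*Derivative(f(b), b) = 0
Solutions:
 f(b) = C1*(sin(b) - 1)^(3/2)/(sin(b) + 1)^(3/2)


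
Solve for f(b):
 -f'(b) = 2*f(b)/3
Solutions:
 f(b) = C1*exp(-2*b/3)


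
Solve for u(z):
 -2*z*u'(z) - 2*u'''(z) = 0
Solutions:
 u(z) = C1 + Integral(C2*airyai(-z) + C3*airybi(-z), z)


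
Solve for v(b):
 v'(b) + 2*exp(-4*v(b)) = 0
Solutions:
 v(b) = log(-I*(C1 - 8*b)^(1/4))
 v(b) = log(I*(C1 - 8*b)^(1/4))
 v(b) = log(-(C1 - 8*b)^(1/4))
 v(b) = log(C1 - 8*b)/4


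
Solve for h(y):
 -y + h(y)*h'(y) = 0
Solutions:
 h(y) = -sqrt(C1 + y^2)
 h(y) = sqrt(C1 + y^2)


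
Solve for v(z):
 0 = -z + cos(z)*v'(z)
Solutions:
 v(z) = C1 + Integral(z/cos(z), z)


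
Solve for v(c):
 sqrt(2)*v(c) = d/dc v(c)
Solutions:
 v(c) = C1*exp(sqrt(2)*c)


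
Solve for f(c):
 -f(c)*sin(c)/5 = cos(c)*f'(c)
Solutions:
 f(c) = C1*cos(c)^(1/5)


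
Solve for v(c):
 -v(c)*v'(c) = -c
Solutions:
 v(c) = -sqrt(C1 + c^2)
 v(c) = sqrt(C1 + c^2)


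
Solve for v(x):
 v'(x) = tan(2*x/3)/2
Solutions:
 v(x) = C1 - 3*log(cos(2*x/3))/4


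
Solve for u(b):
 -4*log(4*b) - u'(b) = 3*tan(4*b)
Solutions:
 u(b) = C1 - 4*b*log(b) - 8*b*log(2) + 4*b + 3*log(cos(4*b))/4


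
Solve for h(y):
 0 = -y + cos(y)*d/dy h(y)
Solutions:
 h(y) = C1 + Integral(y/cos(y), y)


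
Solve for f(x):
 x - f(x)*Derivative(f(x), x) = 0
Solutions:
 f(x) = -sqrt(C1 + x^2)
 f(x) = sqrt(C1 + x^2)


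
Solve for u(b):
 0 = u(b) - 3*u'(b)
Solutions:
 u(b) = C1*exp(b/3)


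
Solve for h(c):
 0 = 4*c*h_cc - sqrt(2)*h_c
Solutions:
 h(c) = C1 + C2*c^(sqrt(2)/4 + 1)


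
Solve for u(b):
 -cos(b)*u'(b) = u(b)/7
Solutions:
 u(b) = C1*(sin(b) - 1)^(1/14)/(sin(b) + 1)^(1/14)


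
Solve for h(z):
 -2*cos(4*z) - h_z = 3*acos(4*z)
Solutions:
 h(z) = C1 - 3*z*acos(4*z) + 3*sqrt(1 - 16*z^2)/4 - sin(4*z)/2


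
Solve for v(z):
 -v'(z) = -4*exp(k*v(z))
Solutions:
 v(z) = Piecewise((log(-1/(C1*k + 4*k*z))/k, Ne(k, 0)), (nan, True))
 v(z) = Piecewise((C1 + 4*z, Eq(k, 0)), (nan, True))


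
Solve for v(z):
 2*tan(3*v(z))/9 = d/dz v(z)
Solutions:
 v(z) = -asin(C1*exp(2*z/3))/3 + pi/3
 v(z) = asin(C1*exp(2*z/3))/3


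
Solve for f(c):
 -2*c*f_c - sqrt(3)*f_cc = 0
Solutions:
 f(c) = C1 + C2*erf(3^(3/4)*c/3)


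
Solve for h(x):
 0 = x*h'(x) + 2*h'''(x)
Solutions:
 h(x) = C1 + Integral(C2*airyai(-2^(2/3)*x/2) + C3*airybi(-2^(2/3)*x/2), x)


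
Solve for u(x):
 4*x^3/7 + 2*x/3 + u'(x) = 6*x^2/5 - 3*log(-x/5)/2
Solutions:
 u(x) = C1 - x^4/7 + 2*x^3/5 - x^2/3 - 3*x*log(-x)/2 + 3*x*(1 + log(5))/2


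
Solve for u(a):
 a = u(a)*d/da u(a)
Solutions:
 u(a) = -sqrt(C1 + a^2)
 u(a) = sqrt(C1 + a^2)


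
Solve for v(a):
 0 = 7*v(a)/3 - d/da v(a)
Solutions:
 v(a) = C1*exp(7*a/3)


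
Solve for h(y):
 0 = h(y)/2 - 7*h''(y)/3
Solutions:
 h(y) = C1*exp(-sqrt(42)*y/14) + C2*exp(sqrt(42)*y/14)


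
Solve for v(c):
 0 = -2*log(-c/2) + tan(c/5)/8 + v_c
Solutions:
 v(c) = C1 + 2*c*log(-c) - 2*c - 2*c*log(2) + 5*log(cos(c/5))/8


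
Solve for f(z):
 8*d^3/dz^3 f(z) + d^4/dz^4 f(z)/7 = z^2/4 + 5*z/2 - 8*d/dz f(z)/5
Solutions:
 f(z) = C1 + C2*exp(z*(-560 + 1120*10^(1/3)*7^(2/3)/(3*sqrt(188241) + 31387)^(1/3) + 10^(2/3)*7^(1/3)*(3*sqrt(188241) + 31387)^(1/3))/30)*sin(sqrt(3)*70^(1/3)*z*(-10^(1/3)*(3*sqrt(188241) + 31387)^(1/3) + 1120*7^(1/3)/(3*sqrt(188241) + 31387)^(1/3))/30) + C3*exp(z*(-560 + 1120*10^(1/3)*7^(2/3)/(3*sqrt(188241) + 31387)^(1/3) + 10^(2/3)*7^(1/3)*(3*sqrt(188241) + 31387)^(1/3))/30)*cos(sqrt(3)*70^(1/3)*z*(-10^(1/3)*(3*sqrt(188241) + 31387)^(1/3) + 1120*7^(1/3)/(3*sqrt(188241) + 31387)^(1/3))/30) + C4*exp(-z*(1120*10^(1/3)*7^(2/3)/(3*sqrt(188241) + 31387)^(1/3) + 280 + 10^(2/3)*7^(1/3)*(3*sqrt(188241) + 31387)^(1/3))/15) + 5*z^3/96 + 25*z^2/32 - 25*z/16


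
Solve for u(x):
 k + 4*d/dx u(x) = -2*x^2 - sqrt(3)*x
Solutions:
 u(x) = C1 - k*x/4 - x^3/6 - sqrt(3)*x^2/8


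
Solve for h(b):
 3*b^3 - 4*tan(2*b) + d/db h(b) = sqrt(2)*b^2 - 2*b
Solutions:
 h(b) = C1 - 3*b^4/4 + sqrt(2)*b^3/3 - b^2 - 2*log(cos(2*b))


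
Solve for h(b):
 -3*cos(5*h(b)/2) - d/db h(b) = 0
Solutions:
 h(b) = -2*asin((C1 + exp(15*b))/(C1 - exp(15*b)))/5 + 2*pi/5
 h(b) = 2*asin((C1 + exp(15*b))/(C1 - exp(15*b)))/5


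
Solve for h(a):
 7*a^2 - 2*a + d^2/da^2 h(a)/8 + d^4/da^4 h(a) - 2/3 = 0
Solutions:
 h(a) = C1 + C2*a + C3*sin(sqrt(2)*a/4) + C4*cos(sqrt(2)*a/4) - 14*a^4/3 + 8*a^3/3 + 1352*a^2/3


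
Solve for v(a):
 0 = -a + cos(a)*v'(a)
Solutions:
 v(a) = C1 + Integral(a/cos(a), a)


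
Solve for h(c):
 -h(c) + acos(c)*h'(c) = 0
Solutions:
 h(c) = C1*exp(Integral(1/acos(c), c))


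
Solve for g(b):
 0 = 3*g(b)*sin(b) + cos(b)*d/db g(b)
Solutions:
 g(b) = C1*cos(b)^3


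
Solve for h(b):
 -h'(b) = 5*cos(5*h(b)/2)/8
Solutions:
 5*b/8 - log(sin(5*h(b)/2) - 1)/5 + log(sin(5*h(b)/2) + 1)/5 = C1


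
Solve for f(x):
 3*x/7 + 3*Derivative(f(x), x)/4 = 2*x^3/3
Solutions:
 f(x) = C1 + 2*x^4/9 - 2*x^2/7


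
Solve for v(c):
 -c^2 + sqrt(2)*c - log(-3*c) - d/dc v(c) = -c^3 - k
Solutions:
 v(c) = C1 + c^4/4 - c^3/3 + sqrt(2)*c^2/2 + c*(k - log(3) + 1) - c*log(-c)


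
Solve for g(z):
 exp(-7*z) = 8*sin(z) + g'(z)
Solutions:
 g(z) = C1 + 8*cos(z) - exp(-7*z)/7


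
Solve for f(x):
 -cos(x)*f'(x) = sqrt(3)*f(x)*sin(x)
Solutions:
 f(x) = C1*cos(x)^(sqrt(3))


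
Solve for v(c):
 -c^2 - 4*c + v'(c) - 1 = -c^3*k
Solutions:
 v(c) = C1 - c^4*k/4 + c^3/3 + 2*c^2 + c


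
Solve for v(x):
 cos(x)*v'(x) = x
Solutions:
 v(x) = C1 + Integral(x/cos(x), x)


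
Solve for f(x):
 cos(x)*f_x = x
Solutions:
 f(x) = C1 + Integral(x/cos(x), x)


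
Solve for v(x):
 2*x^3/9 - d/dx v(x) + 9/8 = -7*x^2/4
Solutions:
 v(x) = C1 + x^4/18 + 7*x^3/12 + 9*x/8


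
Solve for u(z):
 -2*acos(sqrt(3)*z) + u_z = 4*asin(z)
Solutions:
 u(z) = C1 + 2*z*acos(sqrt(3)*z) + 4*z*asin(z) - 2*sqrt(3)*sqrt(1 - 3*z^2)/3 + 4*sqrt(1 - z^2)


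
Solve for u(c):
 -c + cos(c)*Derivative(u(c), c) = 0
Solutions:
 u(c) = C1 + Integral(c/cos(c), c)


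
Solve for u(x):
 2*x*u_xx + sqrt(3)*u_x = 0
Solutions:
 u(x) = C1 + C2*x^(1 - sqrt(3)/2)


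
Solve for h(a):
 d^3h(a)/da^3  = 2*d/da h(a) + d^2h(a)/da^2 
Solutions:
 h(a) = C1 + C2*exp(-a) + C3*exp(2*a)


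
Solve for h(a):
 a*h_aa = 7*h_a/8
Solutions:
 h(a) = C1 + C2*a^(15/8)


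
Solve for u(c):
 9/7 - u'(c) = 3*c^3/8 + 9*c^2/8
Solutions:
 u(c) = C1 - 3*c^4/32 - 3*c^3/8 + 9*c/7


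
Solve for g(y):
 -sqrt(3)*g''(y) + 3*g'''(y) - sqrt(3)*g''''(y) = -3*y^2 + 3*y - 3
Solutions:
 g(y) = C1 + C2*y + sqrt(3)*y^4/12 + y^3*(1 - sqrt(3)/6) + y^2*(-3 + 5*sqrt(3))/2 + (C3*sin(y/2) + C4*cos(y/2))*exp(sqrt(3)*y/2)


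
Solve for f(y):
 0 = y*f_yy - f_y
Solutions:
 f(y) = C1 + C2*y^2


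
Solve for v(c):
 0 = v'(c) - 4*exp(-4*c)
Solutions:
 v(c) = C1 - exp(-4*c)


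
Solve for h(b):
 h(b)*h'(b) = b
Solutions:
 h(b) = -sqrt(C1 + b^2)
 h(b) = sqrt(C1 + b^2)


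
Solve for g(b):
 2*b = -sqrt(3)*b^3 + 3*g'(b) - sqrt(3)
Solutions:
 g(b) = C1 + sqrt(3)*b^4/12 + b^2/3 + sqrt(3)*b/3


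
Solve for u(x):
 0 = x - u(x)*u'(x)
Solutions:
 u(x) = -sqrt(C1 + x^2)
 u(x) = sqrt(C1 + x^2)


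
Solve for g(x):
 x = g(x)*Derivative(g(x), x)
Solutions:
 g(x) = -sqrt(C1 + x^2)
 g(x) = sqrt(C1 + x^2)


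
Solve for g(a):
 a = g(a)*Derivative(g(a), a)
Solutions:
 g(a) = -sqrt(C1 + a^2)
 g(a) = sqrt(C1 + a^2)


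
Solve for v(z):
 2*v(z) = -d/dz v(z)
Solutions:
 v(z) = C1*exp(-2*z)


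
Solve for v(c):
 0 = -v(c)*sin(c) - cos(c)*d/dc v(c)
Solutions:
 v(c) = C1*cos(c)


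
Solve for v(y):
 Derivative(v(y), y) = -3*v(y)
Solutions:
 v(y) = C1*exp(-3*y)


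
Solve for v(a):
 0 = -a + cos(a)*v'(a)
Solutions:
 v(a) = C1 + Integral(a/cos(a), a)


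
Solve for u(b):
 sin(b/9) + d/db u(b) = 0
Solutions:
 u(b) = C1 + 9*cos(b/9)


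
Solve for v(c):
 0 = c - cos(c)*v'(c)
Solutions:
 v(c) = C1 + Integral(c/cos(c), c)


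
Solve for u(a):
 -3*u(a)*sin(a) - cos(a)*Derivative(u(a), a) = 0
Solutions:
 u(a) = C1*cos(a)^3


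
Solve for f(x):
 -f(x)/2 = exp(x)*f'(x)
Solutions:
 f(x) = C1*exp(exp(-x)/2)


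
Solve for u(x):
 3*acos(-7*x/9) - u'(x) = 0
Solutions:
 u(x) = C1 + 3*x*acos(-7*x/9) + 3*sqrt(81 - 49*x^2)/7


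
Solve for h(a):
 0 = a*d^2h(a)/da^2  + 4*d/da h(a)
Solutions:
 h(a) = C1 + C2/a^3


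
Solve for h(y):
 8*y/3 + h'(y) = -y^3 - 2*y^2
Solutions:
 h(y) = C1 - y^4/4 - 2*y^3/3 - 4*y^2/3


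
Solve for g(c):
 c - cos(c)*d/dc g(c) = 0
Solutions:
 g(c) = C1 + Integral(c/cos(c), c)


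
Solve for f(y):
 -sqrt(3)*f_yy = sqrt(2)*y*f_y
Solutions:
 f(y) = C1 + C2*erf(6^(3/4)*y/6)


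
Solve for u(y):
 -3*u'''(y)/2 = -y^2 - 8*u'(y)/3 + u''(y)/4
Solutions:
 u(y) = C1 + C2*exp(y*(-1 + sqrt(257))/12) + C3*exp(-y*(1 + sqrt(257))/12) - y^3/8 - 9*y^2/256 - 1755*y/4096


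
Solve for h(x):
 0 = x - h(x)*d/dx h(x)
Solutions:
 h(x) = -sqrt(C1 + x^2)
 h(x) = sqrt(C1 + x^2)


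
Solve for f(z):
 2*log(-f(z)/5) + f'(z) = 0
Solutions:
 Integral(1/(log(-_y) - log(5)), (_y, f(z)))/2 = C1 - z


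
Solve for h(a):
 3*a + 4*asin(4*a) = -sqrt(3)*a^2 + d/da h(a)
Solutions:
 h(a) = C1 + sqrt(3)*a^3/3 + 3*a^2/2 + 4*a*asin(4*a) + sqrt(1 - 16*a^2)


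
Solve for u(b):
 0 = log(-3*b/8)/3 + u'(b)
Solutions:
 u(b) = C1 - b*log(-b)/3 + b*(-log(3)/3 + 1/3 + log(2))


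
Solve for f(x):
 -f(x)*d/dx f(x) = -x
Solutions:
 f(x) = -sqrt(C1 + x^2)
 f(x) = sqrt(C1 + x^2)


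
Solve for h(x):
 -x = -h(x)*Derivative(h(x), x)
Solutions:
 h(x) = -sqrt(C1 + x^2)
 h(x) = sqrt(C1 + x^2)


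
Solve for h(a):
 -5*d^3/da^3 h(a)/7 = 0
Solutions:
 h(a) = C1 + C2*a + C3*a^2


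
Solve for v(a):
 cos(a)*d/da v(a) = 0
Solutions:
 v(a) = C1


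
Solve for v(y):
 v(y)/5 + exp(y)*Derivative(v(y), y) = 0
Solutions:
 v(y) = C1*exp(exp(-y)/5)


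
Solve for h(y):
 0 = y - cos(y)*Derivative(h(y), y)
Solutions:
 h(y) = C1 + Integral(y/cos(y), y)


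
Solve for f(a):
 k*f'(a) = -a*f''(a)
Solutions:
 f(a) = C1 + a^(1 - re(k))*(C2*sin(log(a)*Abs(im(k))) + C3*cos(log(a)*im(k)))


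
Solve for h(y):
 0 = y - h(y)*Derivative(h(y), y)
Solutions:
 h(y) = -sqrt(C1 + y^2)
 h(y) = sqrt(C1 + y^2)


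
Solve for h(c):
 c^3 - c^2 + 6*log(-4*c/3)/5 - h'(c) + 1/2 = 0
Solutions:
 h(c) = C1 + c^4/4 - c^3/3 + 6*c*log(-c)/5 + c*(-12*log(3) - 7 + 24*log(2))/10


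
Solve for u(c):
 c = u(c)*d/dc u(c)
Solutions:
 u(c) = -sqrt(C1 + c^2)
 u(c) = sqrt(C1 + c^2)


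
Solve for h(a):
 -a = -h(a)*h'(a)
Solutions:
 h(a) = -sqrt(C1 + a^2)
 h(a) = sqrt(C1 + a^2)


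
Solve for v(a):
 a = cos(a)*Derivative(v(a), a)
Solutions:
 v(a) = C1 + Integral(a/cos(a), a)


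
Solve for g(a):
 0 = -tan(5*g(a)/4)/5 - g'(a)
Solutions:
 g(a) = -4*asin(C1*exp(-a/4))/5 + 4*pi/5
 g(a) = 4*asin(C1*exp(-a/4))/5


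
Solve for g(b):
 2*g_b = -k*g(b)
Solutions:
 g(b) = C1*exp(-b*k/2)


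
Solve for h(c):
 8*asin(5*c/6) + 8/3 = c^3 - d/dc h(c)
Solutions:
 h(c) = C1 + c^4/4 - 8*c*asin(5*c/6) - 8*c/3 - 8*sqrt(36 - 25*c^2)/5


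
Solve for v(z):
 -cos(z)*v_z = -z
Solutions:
 v(z) = C1 + Integral(z/cos(z), z)


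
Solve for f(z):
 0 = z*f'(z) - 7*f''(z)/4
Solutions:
 f(z) = C1 + C2*erfi(sqrt(14)*z/7)


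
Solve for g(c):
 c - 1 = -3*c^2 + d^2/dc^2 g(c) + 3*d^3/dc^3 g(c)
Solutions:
 g(c) = C1 + C2*c + C3*exp(-c/3) + c^4/4 - 17*c^3/6 + 25*c^2


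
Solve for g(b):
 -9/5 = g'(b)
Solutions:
 g(b) = C1 - 9*b/5


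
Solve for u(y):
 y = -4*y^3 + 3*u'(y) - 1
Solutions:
 u(y) = C1 + y^4/3 + y^2/6 + y/3


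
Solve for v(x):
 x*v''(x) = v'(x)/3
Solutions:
 v(x) = C1 + C2*x^(4/3)


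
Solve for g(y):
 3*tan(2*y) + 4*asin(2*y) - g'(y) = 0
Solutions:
 g(y) = C1 + 4*y*asin(2*y) + 2*sqrt(1 - 4*y^2) - 3*log(cos(2*y))/2


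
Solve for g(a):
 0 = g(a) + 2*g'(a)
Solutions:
 g(a) = C1*exp(-a/2)


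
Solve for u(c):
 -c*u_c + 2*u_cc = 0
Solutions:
 u(c) = C1 + C2*erfi(c/2)


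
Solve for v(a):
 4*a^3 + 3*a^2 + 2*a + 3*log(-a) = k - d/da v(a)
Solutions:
 v(a) = C1 - a^4 - a^3 - a^2 + a*(k + 3) - 3*a*log(-a)


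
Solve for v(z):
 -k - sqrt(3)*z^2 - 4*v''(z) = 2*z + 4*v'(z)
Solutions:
 v(z) = C1 + C2*exp(-z) - k*z/4 - sqrt(3)*z^3/12 - z^2/4 + sqrt(3)*z^2/4 - sqrt(3)*z/2 + z/2


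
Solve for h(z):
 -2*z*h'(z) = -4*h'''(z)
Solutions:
 h(z) = C1 + Integral(C2*airyai(2^(2/3)*z/2) + C3*airybi(2^(2/3)*z/2), z)


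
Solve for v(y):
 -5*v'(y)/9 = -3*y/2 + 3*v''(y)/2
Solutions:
 v(y) = C1 + C2*exp(-10*y/27) + 27*y^2/20 - 729*y/100


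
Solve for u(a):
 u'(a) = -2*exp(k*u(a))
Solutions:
 u(a) = Piecewise((log(1/(C1*k + 2*a*k))/k, Ne(k, 0)), (nan, True))
 u(a) = Piecewise((C1 - 2*a, Eq(k, 0)), (nan, True))


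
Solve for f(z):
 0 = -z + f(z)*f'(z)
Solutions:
 f(z) = -sqrt(C1 + z^2)
 f(z) = sqrt(C1 + z^2)


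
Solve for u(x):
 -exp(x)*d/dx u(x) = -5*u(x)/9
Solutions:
 u(x) = C1*exp(-5*exp(-x)/9)


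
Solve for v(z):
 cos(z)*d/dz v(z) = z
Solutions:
 v(z) = C1 + Integral(z/cos(z), z)


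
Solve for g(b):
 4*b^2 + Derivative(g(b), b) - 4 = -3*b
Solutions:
 g(b) = C1 - 4*b^3/3 - 3*b^2/2 + 4*b


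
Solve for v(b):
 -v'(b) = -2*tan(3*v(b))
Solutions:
 v(b) = -asin(C1*exp(6*b))/3 + pi/3
 v(b) = asin(C1*exp(6*b))/3


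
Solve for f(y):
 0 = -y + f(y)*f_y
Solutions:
 f(y) = -sqrt(C1 + y^2)
 f(y) = sqrt(C1 + y^2)


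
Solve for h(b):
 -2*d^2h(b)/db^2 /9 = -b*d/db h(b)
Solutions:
 h(b) = C1 + C2*erfi(3*b/2)


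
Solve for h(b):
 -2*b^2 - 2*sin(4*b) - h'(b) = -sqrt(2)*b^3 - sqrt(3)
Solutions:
 h(b) = C1 + sqrt(2)*b^4/4 - 2*b^3/3 + sqrt(3)*b + cos(4*b)/2


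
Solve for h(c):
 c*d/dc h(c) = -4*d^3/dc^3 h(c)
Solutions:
 h(c) = C1 + Integral(C2*airyai(-2^(1/3)*c/2) + C3*airybi(-2^(1/3)*c/2), c)


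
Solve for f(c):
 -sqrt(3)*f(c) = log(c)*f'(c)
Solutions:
 f(c) = C1*exp(-sqrt(3)*li(c))


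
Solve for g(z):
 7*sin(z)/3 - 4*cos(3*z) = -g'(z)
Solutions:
 g(z) = C1 + 4*sin(3*z)/3 + 7*cos(z)/3


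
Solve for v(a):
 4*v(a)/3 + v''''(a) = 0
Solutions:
 v(a) = (C1*sin(3^(3/4)*a/3) + C2*cos(3^(3/4)*a/3))*exp(-3^(3/4)*a/3) + (C3*sin(3^(3/4)*a/3) + C4*cos(3^(3/4)*a/3))*exp(3^(3/4)*a/3)


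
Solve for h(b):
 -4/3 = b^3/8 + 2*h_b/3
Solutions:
 h(b) = C1 - 3*b^4/64 - 2*b


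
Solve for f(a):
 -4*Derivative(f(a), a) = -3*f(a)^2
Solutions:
 f(a) = -4/(C1 + 3*a)


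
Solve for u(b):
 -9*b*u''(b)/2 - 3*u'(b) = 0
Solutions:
 u(b) = C1 + C2*b^(1/3)


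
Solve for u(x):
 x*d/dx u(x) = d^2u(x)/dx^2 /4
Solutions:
 u(x) = C1 + C2*erfi(sqrt(2)*x)


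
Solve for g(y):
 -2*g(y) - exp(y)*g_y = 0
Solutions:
 g(y) = C1*exp(2*exp(-y))


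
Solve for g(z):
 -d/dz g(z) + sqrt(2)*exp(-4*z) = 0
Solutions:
 g(z) = C1 - sqrt(2)*exp(-4*z)/4


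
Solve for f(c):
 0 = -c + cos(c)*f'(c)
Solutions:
 f(c) = C1 + Integral(c/cos(c), c)


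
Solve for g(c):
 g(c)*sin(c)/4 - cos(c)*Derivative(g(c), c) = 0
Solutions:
 g(c) = C1/cos(c)^(1/4)


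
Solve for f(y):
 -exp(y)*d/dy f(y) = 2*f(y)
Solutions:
 f(y) = C1*exp(2*exp(-y))


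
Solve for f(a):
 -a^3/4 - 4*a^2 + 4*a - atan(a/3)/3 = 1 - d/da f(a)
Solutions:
 f(a) = C1 + a^4/16 + 4*a^3/3 - 2*a^2 + a*atan(a/3)/3 + a - log(a^2 + 9)/2


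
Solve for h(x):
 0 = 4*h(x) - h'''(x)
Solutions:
 h(x) = C3*exp(2^(2/3)*x) + (C1*sin(2^(2/3)*sqrt(3)*x/2) + C2*cos(2^(2/3)*sqrt(3)*x/2))*exp(-2^(2/3)*x/2)


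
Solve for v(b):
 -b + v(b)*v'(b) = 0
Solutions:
 v(b) = -sqrt(C1 + b^2)
 v(b) = sqrt(C1 + b^2)


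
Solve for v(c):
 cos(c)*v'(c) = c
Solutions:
 v(c) = C1 + Integral(c/cos(c), c)


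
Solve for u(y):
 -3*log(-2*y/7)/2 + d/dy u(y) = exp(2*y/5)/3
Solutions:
 u(y) = C1 + 3*y*log(-y)/2 + 3*y*(-log(7) - 1 + log(2))/2 + 5*exp(2*y/5)/6


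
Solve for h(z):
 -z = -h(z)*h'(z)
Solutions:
 h(z) = -sqrt(C1 + z^2)
 h(z) = sqrt(C1 + z^2)


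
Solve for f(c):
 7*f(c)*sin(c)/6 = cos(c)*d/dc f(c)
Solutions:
 f(c) = C1/cos(c)^(7/6)


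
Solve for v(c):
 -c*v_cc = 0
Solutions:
 v(c) = C1 + C2*c


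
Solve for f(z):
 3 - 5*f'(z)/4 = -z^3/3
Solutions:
 f(z) = C1 + z^4/15 + 12*z/5


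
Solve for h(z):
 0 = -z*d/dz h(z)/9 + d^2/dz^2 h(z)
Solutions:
 h(z) = C1 + C2*erfi(sqrt(2)*z/6)


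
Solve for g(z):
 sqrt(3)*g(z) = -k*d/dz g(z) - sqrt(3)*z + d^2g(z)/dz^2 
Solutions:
 g(z) = C1*exp(z*(k - sqrt(k^2 + 4*sqrt(3)))/2) + C2*exp(z*(k + sqrt(k^2 + 4*sqrt(3)))/2) + sqrt(3)*k/3 - z


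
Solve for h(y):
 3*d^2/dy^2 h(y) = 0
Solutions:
 h(y) = C1 + C2*y


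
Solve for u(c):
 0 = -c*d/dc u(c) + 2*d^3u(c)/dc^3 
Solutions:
 u(c) = C1 + Integral(C2*airyai(2^(2/3)*c/2) + C3*airybi(2^(2/3)*c/2), c)


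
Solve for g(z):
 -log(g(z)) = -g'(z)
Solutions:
 li(g(z)) = C1 + z


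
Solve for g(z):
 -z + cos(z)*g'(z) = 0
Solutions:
 g(z) = C1 + Integral(z/cos(z), z)


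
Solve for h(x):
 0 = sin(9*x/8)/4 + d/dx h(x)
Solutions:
 h(x) = C1 + 2*cos(9*x/8)/9


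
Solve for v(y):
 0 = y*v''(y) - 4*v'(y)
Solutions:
 v(y) = C1 + C2*y^5


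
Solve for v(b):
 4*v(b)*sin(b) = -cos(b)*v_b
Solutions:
 v(b) = C1*cos(b)^4


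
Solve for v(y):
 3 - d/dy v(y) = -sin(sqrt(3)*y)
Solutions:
 v(y) = C1 + 3*y - sqrt(3)*cos(sqrt(3)*y)/3


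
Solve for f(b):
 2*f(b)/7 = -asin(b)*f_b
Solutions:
 f(b) = C1*exp(-2*Integral(1/asin(b), b)/7)


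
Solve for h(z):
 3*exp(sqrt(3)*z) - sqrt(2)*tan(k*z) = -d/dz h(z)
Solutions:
 h(z) = C1 + sqrt(2)*Piecewise((-log(cos(k*z))/k, Ne(k, 0)), (0, True)) - sqrt(3)*exp(sqrt(3)*z)


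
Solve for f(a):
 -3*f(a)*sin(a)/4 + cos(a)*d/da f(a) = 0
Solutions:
 f(a) = C1/cos(a)^(3/4)


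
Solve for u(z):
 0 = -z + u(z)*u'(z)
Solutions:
 u(z) = -sqrt(C1 + z^2)
 u(z) = sqrt(C1 + z^2)


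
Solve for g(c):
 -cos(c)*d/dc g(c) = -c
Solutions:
 g(c) = C1 + Integral(c/cos(c), c)


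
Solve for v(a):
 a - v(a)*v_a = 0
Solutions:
 v(a) = -sqrt(C1 + a^2)
 v(a) = sqrt(C1 + a^2)


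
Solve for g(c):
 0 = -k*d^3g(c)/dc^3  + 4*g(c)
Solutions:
 g(c) = C1*exp(2^(2/3)*c*(1/k)^(1/3)) + C2*exp(2^(2/3)*c*(-1 + sqrt(3)*I)*(1/k)^(1/3)/2) + C3*exp(-2^(2/3)*c*(1 + sqrt(3)*I)*(1/k)^(1/3)/2)


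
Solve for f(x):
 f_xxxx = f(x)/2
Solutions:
 f(x) = C1*exp(-2^(3/4)*x/2) + C2*exp(2^(3/4)*x/2) + C3*sin(2^(3/4)*x/2) + C4*cos(2^(3/4)*x/2)


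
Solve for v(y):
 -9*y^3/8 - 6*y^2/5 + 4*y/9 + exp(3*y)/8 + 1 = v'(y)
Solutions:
 v(y) = C1 - 9*y^4/32 - 2*y^3/5 + 2*y^2/9 + y + exp(3*y)/24


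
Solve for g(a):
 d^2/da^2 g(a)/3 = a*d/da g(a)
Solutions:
 g(a) = C1 + C2*erfi(sqrt(6)*a/2)


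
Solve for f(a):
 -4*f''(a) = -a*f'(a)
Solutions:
 f(a) = C1 + C2*erfi(sqrt(2)*a/4)


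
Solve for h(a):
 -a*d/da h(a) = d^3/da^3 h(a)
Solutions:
 h(a) = C1 + Integral(C2*airyai(-a) + C3*airybi(-a), a)


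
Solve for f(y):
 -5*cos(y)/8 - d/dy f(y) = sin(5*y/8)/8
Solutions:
 f(y) = C1 - 5*sin(y)/8 + cos(5*y/8)/5


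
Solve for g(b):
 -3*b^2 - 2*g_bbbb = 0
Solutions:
 g(b) = C1 + C2*b + C3*b^2 + C4*b^3 - b^6/240


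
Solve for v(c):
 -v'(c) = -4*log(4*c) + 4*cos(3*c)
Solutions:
 v(c) = C1 + 4*c*log(c) - 4*c + 8*c*log(2) - 4*sin(3*c)/3


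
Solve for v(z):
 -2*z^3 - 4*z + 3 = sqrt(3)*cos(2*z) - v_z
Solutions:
 v(z) = C1 + z^4/2 + 2*z^2 - 3*z + sqrt(3)*sin(2*z)/2


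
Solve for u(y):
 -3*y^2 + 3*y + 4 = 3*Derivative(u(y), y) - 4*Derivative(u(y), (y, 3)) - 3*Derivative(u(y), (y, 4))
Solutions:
 u(y) = C1 + C2*exp(-y*(32*2^(1/3)/(27*sqrt(473) + 601)^(1/3) + 16 + 2^(2/3)*(27*sqrt(473) + 601)^(1/3))/36)*sin(2^(1/3)*sqrt(3)*y*(-2^(1/3)*(27*sqrt(473) + 601)^(1/3) + 32/(27*sqrt(473) + 601)^(1/3))/36) + C3*exp(-y*(32*2^(1/3)/(27*sqrt(473) + 601)^(1/3) + 16 + 2^(2/3)*(27*sqrt(473) + 601)^(1/3))/36)*cos(2^(1/3)*sqrt(3)*y*(-2^(1/3)*(27*sqrt(473) + 601)^(1/3) + 32/(27*sqrt(473) + 601)^(1/3))/36) + C4*exp(y*(-8 + 32*2^(1/3)/(27*sqrt(473) + 601)^(1/3) + 2^(2/3)*(27*sqrt(473) + 601)^(1/3))/18) - y^3/3 + y^2/2 - 4*y/3


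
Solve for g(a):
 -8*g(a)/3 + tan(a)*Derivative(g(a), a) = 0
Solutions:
 g(a) = C1*sin(a)^(8/3)


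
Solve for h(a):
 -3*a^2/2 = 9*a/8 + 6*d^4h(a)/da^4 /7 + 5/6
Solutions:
 h(a) = C1 + C2*a + C3*a^2 + C4*a^3 - 7*a^6/1440 - 7*a^5/640 - 35*a^4/864


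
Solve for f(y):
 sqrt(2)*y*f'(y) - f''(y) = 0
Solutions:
 f(y) = C1 + C2*erfi(2^(3/4)*y/2)


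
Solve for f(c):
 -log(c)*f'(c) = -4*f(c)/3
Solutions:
 f(c) = C1*exp(4*li(c)/3)


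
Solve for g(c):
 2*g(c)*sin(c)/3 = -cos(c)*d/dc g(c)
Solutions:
 g(c) = C1*cos(c)^(2/3)


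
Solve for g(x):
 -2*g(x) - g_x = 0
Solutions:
 g(x) = C1*exp(-2*x)


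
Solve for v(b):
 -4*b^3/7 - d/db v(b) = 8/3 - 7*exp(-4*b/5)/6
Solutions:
 v(b) = C1 - b^4/7 - 8*b/3 - 35*exp(-4*b/5)/24


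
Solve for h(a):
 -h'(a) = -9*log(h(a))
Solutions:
 li(h(a)) = C1 + 9*a


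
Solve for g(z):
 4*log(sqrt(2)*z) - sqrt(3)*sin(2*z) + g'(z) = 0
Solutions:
 g(z) = C1 - 4*z*log(z) - 2*z*log(2) + 4*z - sqrt(3)*cos(2*z)/2


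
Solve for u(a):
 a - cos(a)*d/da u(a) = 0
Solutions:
 u(a) = C1 + Integral(a/cos(a), a)


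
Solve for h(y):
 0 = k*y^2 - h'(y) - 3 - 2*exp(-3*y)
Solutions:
 h(y) = C1 + k*y^3/3 - 3*y + 2*exp(-3*y)/3


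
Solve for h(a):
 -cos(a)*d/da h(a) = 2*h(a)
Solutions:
 h(a) = C1*(sin(a) - 1)/(sin(a) + 1)


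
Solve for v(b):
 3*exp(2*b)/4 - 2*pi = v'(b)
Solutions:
 v(b) = C1 - 2*pi*b + 3*exp(2*b)/8


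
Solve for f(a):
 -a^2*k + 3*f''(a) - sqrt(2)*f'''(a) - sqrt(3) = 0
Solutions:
 f(a) = C1 + C2*a + C3*exp(3*sqrt(2)*a/2) + a^4*k/36 + sqrt(2)*a^3*k/27 + a^2*(4*k + 9*sqrt(3))/54


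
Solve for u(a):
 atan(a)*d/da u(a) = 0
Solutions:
 u(a) = C1


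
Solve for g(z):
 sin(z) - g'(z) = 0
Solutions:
 g(z) = C1 - cos(z)


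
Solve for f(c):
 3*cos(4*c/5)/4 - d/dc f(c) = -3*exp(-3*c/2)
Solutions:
 f(c) = C1 + 15*sin(4*c/5)/16 - 2*exp(-3*c/2)


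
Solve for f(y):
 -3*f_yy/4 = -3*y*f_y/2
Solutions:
 f(y) = C1 + C2*erfi(y)


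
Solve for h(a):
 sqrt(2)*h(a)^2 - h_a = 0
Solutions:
 h(a) = -1/(C1 + sqrt(2)*a)


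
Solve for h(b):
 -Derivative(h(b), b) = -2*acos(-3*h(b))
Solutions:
 Integral(1/acos(-3*_y), (_y, h(b))) = C1 + 2*b


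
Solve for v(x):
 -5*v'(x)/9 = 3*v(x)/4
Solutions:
 v(x) = C1*exp(-27*x/20)


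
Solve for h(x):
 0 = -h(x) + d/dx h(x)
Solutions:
 h(x) = C1*exp(x)


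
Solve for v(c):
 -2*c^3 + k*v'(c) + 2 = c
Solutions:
 v(c) = C1 + c^4/(2*k) + c^2/(2*k) - 2*c/k


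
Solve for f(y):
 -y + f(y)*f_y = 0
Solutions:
 f(y) = -sqrt(C1 + y^2)
 f(y) = sqrt(C1 + y^2)


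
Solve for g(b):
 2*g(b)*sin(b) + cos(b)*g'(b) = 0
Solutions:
 g(b) = C1*cos(b)^2


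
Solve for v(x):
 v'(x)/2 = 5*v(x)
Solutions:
 v(x) = C1*exp(10*x)


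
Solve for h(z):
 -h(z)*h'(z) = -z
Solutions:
 h(z) = -sqrt(C1 + z^2)
 h(z) = sqrt(C1 + z^2)


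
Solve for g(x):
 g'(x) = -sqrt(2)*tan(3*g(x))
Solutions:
 g(x) = -asin(C1*exp(-3*sqrt(2)*x))/3 + pi/3
 g(x) = asin(C1*exp(-3*sqrt(2)*x))/3


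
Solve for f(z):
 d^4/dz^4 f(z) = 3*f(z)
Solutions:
 f(z) = C1*exp(-3^(1/4)*z) + C2*exp(3^(1/4)*z) + C3*sin(3^(1/4)*z) + C4*cos(3^(1/4)*z)


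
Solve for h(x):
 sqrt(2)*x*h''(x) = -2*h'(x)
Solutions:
 h(x) = C1 + C2*x^(1 - sqrt(2))


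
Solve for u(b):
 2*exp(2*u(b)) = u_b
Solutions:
 u(b) = log(-sqrt(-1/(C1 + 2*b))) - log(2)/2
 u(b) = log(-1/(C1 + 2*b))/2 - log(2)/2


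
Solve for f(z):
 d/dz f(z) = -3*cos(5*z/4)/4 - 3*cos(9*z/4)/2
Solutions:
 f(z) = C1 - 3*sin(5*z/4)/5 - 2*sin(9*z/4)/3


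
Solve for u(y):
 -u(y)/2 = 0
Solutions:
 u(y) = 0


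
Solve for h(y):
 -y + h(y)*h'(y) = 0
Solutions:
 h(y) = -sqrt(C1 + y^2)
 h(y) = sqrt(C1 + y^2)


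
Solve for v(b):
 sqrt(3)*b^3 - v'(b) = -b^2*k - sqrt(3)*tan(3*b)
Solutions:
 v(b) = C1 + sqrt(3)*b^4/4 + b^3*k/3 - sqrt(3)*log(cos(3*b))/3


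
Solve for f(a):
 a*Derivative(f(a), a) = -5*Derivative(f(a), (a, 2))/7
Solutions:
 f(a) = C1 + C2*erf(sqrt(70)*a/10)


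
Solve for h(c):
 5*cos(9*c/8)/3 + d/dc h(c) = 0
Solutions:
 h(c) = C1 - 40*sin(9*c/8)/27


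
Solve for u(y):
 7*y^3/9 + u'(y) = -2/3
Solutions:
 u(y) = C1 - 7*y^4/36 - 2*y/3


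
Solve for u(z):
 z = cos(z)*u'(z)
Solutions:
 u(z) = C1 + Integral(z/cos(z), z)


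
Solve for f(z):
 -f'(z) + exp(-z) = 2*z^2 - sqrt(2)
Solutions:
 f(z) = C1 - 2*z^3/3 + sqrt(2)*z - exp(-z)


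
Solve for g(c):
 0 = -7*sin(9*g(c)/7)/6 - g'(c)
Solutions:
 7*c/6 + 7*log(cos(9*g(c)/7) - 1)/18 - 7*log(cos(9*g(c)/7) + 1)/18 = C1


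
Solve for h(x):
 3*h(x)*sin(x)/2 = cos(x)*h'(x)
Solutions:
 h(x) = C1/cos(x)^(3/2)


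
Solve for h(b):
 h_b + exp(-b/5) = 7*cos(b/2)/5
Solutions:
 h(b) = C1 + 14*sin(b/2)/5 + 5*exp(-b/5)


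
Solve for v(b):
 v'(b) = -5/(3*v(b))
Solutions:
 v(b) = -sqrt(C1 - 30*b)/3
 v(b) = sqrt(C1 - 30*b)/3


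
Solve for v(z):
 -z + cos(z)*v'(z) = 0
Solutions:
 v(z) = C1 + Integral(z/cos(z), z)


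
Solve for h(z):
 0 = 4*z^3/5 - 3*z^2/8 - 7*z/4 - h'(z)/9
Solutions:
 h(z) = C1 + 9*z^4/5 - 9*z^3/8 - 63*z^2/8


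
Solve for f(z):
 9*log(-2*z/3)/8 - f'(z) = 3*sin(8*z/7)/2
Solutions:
 f(z) = C1 + 9*z*log(-z)/8 - 9*z*log(3)/8 - 9*z/8 + 9*z*log(2)/8 + 21*cos(8*z/7)/16


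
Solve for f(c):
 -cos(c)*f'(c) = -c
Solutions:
 f(c) = C1 + Integral(c/cos(c), c)


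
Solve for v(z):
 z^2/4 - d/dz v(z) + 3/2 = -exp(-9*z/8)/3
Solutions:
 v(z) = C1 + z^3/12 + 3*z/2 - 8*exp(-9*z/8)/27


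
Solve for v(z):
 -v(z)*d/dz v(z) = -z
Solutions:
 v(z) = -sqrt(C1 + z^2)
 v(z) = sqrt(C1 + z^2)


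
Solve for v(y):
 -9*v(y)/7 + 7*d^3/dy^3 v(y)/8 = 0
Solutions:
 v(y) = C3*exp(2*3^(2/3)*7^(1/3)*y/7) + (C1*sin(3*3^(1/6)*7^(1/3)*y/7) + C2*cos(3*3^(1/6)*7^(1/3)*y/7))*exp(-3^(2/3)*7^(1/3)*y/7)


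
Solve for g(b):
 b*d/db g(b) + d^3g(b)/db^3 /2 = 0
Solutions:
 g(b) = C1 + Integral(C2*airyai(-2^(1/3)*b) + C3*airybi(-2^(1/3)*b), b)


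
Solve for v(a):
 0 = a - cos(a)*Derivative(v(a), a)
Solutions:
 v(a) = C1 + Integral(a/cos(a), a)


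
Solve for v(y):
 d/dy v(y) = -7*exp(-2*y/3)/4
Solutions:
 v(y) = C1 + 21*exp(-2*y/3)/8


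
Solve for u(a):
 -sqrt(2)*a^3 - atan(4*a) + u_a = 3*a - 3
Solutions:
 u(a) = C1 + sqrt(2)*a^4/4 + 3*a^2/2 + a*atan(4*a) - 3*a - log(16*a^2 + 1)/8


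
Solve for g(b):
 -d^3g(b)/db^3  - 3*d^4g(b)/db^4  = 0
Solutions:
 g(b) = C1 + C2*b + C3*b^2 + C4*exp(-b/3)


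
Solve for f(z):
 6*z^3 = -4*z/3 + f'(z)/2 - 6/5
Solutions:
 f(z) = C1 + 3*z^4 + 4*z^2/3 + 12*z/5


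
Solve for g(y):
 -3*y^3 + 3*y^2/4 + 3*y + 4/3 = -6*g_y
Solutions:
 g(y) = C1 + y^4/8 - y^3/24 - y^2/4 - 2*y/9


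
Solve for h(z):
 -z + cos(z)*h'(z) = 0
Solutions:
 h(z) = C1 + Integral(z/cos(z), z)


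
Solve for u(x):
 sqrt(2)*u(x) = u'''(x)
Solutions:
 u(x) = C3*exp(2^(1/6)*x) + (C1*sin(2^(1/6)*sqrt(3)*x/2) + C2*cos(2^(1/6)*sqrt(3)*x/2))*exp(-2^(1/6)*x/2)


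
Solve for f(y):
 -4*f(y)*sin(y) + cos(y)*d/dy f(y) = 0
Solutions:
 f(y) = C1/cos(y)^4


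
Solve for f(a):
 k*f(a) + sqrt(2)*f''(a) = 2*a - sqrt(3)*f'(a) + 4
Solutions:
 f(a) = C1*exp(a*(sqrt(2)*sqrt(-4*sqrt(2)*k + 3) - sqrt(6))/4) + C2*exp(-a*(sqrt(2)*sqrt(-4*sqrt(2)*k + 3) + sqrt(6))/4) + 2*a/k + 4/k - 2*sqrt(3)/k^2


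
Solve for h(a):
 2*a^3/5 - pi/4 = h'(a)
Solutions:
 h(a) = C1 + a^4/10 - pi*a/4


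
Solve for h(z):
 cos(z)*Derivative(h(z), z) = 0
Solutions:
 h(z) = C1


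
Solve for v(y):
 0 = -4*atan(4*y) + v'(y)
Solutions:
 v(y) = C1 + 4*y*atan(4*y) - log(16*y^2 + 1)/2


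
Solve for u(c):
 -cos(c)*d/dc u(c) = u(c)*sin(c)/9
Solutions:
 u(c) = C1*cos(c)^(1/9)


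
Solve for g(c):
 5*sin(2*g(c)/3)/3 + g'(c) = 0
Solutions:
 5*c/3 + 3*log(cos(2*g(c)/3) - 1)/4 - 3*log(cos(2*g(c)/3) + 1)/4 = C1


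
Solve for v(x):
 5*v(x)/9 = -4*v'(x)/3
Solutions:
 v(x) = C1*exp(-5*x/12)


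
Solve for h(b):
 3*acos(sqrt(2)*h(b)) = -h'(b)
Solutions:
 Integral(1/acos(sqrt(2)*_y), (_y, h(b))) = C1 - 3*b


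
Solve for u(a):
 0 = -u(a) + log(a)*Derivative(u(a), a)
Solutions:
 u(a) = C1*exp(li(a))


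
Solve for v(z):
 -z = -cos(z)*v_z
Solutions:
 v(z) = C1 + Integral(z/cos(z), z)


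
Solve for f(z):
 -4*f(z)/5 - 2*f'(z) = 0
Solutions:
 f(z) = C1*exp(-2*z/5)


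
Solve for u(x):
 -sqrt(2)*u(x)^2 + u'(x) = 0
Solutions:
 u(x) = -1/(C1 + sqrt(2)*x)


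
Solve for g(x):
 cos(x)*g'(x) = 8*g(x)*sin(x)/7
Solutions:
 g(x) = C1/cos(x)^(8/7)


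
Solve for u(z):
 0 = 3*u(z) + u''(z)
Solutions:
 u(z) = C1*sin(sqrt(3)*z) + C2*cos(sqrt(3)*z)


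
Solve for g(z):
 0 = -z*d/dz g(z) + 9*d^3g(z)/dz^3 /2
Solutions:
 g(z) = C1 + Integral(C2*airyai(6^(1/3)*z/3) + C3*airybi(6^(1/3)*z/3), z)


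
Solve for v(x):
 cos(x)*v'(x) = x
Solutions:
 v(x) = C1 + Integral(x/cos(x), x)


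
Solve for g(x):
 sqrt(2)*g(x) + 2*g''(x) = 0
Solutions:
 g(x) = C1*sin(2^(3/4)*x/2) + C2*cos(2^(3/4)*x/2)


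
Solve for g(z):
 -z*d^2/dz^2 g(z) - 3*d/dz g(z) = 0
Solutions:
 g(z) = C1 + C2/z^2


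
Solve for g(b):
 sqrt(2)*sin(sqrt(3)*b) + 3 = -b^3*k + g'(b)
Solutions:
 g(b) = C1 + b^4*k/4 + 3*b - sqrt(6)*cos(sqrt(3)*b)/3


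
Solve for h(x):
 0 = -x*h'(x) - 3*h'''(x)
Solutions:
 h(x) = C1 + Integral(C2*airyai(-3^(2/3)*x/3) + C3*airybi(-3^(2/3)*x/3), x)


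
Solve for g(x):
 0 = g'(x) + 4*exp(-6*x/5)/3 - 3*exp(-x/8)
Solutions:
 g(x) = C1 + 10*exp(-6*x/5)/9 - 24*exp(-x/8)


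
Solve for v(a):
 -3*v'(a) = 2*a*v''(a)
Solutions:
 v(a) = C1 + C2/sqrt(a)


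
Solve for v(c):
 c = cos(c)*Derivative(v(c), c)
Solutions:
 v(c) = C1 + Integral(c/cos(c), c)


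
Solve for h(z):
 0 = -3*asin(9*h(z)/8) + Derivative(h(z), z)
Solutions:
 Integral(1/asin(9*_y/8), (_y, h(z))) = C1 + 3*z
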